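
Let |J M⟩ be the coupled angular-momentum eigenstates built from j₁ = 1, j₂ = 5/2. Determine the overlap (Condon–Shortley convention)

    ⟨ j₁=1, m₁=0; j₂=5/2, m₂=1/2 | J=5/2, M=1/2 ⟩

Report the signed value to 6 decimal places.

triangle: 1!*1!*4!/7! = 24/5040
(j±m)!: 1!*1!*3!*2!*3!*2! = 144
prefactor² = (2J+1)*Δ*N² = 144/35
  k=0: +1/(0!*1!*1!*3!*0!*1!) = 1/6
  k=1: −1/(1!*0!*0!*2!*1!*2!) = -1/4
Σ = -1/12  ⇒  CG² = 144/35*(-1/12)² = 1/35
CG = −√(1/35) = -0.169031

-0.169031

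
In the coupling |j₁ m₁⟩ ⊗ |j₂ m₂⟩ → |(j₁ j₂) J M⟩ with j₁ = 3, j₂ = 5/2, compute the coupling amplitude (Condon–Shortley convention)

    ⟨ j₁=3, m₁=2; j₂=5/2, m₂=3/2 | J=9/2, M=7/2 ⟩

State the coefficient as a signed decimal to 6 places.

+0.100504

√[10·1!5!4!/11! · 5!1!4!1!8!1!] = √(921600/11)
  +(−1)^0/∏(0,1,1,4,4,0)! = 1/576  (running 1/576)
  +(−1)^1/∏(1,0,0,3,5,1)! = -1/720  (running 1/2880)
⟨..|..⟩ = √(921600/11)·(1/2880) = +0.100504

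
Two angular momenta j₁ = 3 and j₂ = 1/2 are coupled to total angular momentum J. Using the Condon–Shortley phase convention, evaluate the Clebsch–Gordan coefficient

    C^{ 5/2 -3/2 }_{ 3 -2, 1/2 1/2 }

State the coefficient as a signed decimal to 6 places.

-0.845154  (= −√(5/7))

√[6·1!5!0!/7! · 1!5!1!0!1!4!] = √(2880/7)
  +(−1)^1/∏(1,0,4,0,1,0)! = -1/24  (running -1/24)
⟨..|..⟩ = √(2880/7)·(-1/24) = -0.845154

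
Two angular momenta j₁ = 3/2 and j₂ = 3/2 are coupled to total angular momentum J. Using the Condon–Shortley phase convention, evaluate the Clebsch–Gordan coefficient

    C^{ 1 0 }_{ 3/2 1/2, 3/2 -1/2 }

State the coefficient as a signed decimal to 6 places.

triangle: 2!*1!*1!/5! = 2/120
(j±m)!: 2!*1!*1!*2!*1!*1! = 4
prefactor² = (2J+1)*Δ*N² = 1/5
  k=0: +1/(0!*2!*1!*1!*0!*0!) = 1/2
  k=1: −1/(1!*1!*0!*0!*1!*1!) = -1
Σ = -1/2  ⇒  CG² = 1/5*(-1/2)² = 1/20
CG = −√(1/20) = -0.223607

−√(1/20) ≈ -0.223607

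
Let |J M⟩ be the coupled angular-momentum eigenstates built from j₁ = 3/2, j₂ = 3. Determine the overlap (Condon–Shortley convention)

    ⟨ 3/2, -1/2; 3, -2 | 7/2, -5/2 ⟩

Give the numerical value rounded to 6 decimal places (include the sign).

+0.377964

triangle: 1!*2!*5!/9! = 240/362880
(j±m)!: 1!*2!*1!*5!*1!*6! = 172800
prefactor² = (2J+1)*Δ*N² = 6400/7
  k=0: +1/(0!*1!*2!*1!*0!*4!) = 1/48
  k=1: −1/(1!*0!*1!*0!*1!*5!) = -1/120
Σ = 1/80  ⇒  CG² = 6400/7*1/80² = 1/7
CG = +√(1/7) = +0.377964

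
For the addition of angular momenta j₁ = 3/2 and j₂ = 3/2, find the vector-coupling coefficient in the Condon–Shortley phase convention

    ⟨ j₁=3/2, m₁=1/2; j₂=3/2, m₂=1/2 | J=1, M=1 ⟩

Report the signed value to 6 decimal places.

triangle: 2!*1!*1!/5! = 2/120
(j±m)!: 2!*1!*2!*1!*2!*0! = 8
prefactor² = (2J+1)*Δ*N² = 2/5
  k=1: −1/(1!*1!*0!*1!*1!*0!) = -1
Σ = -1  ⇒  CG² = 2/5*(-1)² = 2/5
CG = −√(2/5) = -0.632456

-0.632456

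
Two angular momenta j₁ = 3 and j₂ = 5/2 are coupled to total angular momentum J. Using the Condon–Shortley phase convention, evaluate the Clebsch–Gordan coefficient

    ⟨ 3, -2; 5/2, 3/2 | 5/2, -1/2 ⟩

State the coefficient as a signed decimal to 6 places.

−√(1/14) ≈ -0.267261

triangle: 3!×3!×2!/9! = 72/362880
(j±m)!: 1!×5!×4!×1!×2!×3! = 34560
prefactor² = (2J+1)×Δ×N² = 288/7
  k=2: +1/(2!×1!×3!×2!×0!×0!) = 1/24
  k=3: −1/(3!×0!×2!×1!×1!×1!) = -1/12
Σ = -1/24  ⇒  CG² = 288/7×(-1/24)² = 1/14
CG = −√(1/14) = -0.267261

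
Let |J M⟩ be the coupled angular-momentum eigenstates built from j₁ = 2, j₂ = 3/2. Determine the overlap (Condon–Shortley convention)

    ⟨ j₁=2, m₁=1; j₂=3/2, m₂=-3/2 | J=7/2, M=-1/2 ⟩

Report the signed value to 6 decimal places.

j₁+j₂−J=0  J+j₁−j₂=4  J−j₁+j₂=3  j₁+j₂+J+1=8
(j₁±m₁, j₂±m₂, J±M) = (3,1,0,3,3,4)
P² = 5184/35
sum k=0..0:
  [0] +1/36 = 1/36
S = 1/36
C² = P²·S² = 4/35 ; C = +0.338062

+√(4/35) = +0.338062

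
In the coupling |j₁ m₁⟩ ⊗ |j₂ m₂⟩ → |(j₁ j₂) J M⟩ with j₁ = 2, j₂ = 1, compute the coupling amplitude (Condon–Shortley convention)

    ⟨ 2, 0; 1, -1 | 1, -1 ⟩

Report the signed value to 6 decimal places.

+√(1/10) ≈ +0.316228

√[3·2!2!0!/5! · 2!2!0!2!0!2!] = √(8/5)
  +(−1)^0/∏(0,2,2,0,0,0)! = 1/4  (running 1/4)
⟨..|..⟩ = √(8/5)·(1/4) = +0.316228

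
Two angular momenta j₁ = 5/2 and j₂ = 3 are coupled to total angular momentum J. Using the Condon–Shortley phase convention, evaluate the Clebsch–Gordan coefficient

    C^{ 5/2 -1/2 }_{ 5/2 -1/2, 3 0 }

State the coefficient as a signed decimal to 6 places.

j₁+j₂−J=3  J+j₁−j₂=2  J−j₁+j₂=3  j₁+j₂+J+1=9
(j₁±m₁, j₂±m₂, J±M) = (2,3,3,3,2,3)
P² = 216/35
sum k=1..3:
  [1] −1/8 = -1/8
  [2] +1/4 = 1/4
  [3] −1/72 = -1/72
S = 1/9
C² = P²·S² = 8/105 ; C = +0.276026

+0.276026  (= +√(8/105))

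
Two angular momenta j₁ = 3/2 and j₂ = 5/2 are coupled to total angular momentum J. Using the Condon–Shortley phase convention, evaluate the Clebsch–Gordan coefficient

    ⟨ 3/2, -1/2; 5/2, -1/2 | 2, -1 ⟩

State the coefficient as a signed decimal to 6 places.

triangle: 2!×1!×3!/7! = 12/5040
(j±m)!: 1!×2!×2!×3!×1!×3! = 144
prefactor² = (2J+1)×Δ×N² = 12/7
  k=1: −1/(1!×1!×1!×1!×0!×2!) = -1/2
  k=2: +1/(2!×0!×0!×0!×1!×3!) = 1/12
Σ = -5/12  ⇒  CG² = 12/7×(-5/12)² = 25/84
CG = −√(25/84) = -0.545545

-0.545545  (= −√(25/84))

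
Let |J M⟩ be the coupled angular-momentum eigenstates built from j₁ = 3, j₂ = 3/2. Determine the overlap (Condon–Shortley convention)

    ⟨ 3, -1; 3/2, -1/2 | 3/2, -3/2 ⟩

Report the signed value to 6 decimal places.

-0.338062

triangle: 3!×3!×0!/7! = 36/5040
(j±m)!: 2!×4!×1!×2!×0!×3! = 576
prefactor² = (2J+1)×Δ×N² = 576/35
  k=1: −1/(1!×2!×3!×0!×0!×0!) = -1/12
Σ = -1/12  ⇒  CG² = 576/35×(-1/12)² = 4/35
CG = −√(4/35) = -0.338062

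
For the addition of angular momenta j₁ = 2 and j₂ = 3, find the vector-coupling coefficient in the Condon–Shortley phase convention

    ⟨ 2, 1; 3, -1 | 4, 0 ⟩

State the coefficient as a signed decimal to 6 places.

+0.597614  (= +√(5/14))

triangle: 1!·3!·5!/10! = 720/3628800
(j±m)!: 3!·1!·2!·4!·4!·4! = 165888
prefactor² = (2J+1)·Δ·N² = 10368/35
  k=0: +1/(0!·1!·1!·2!·2!·3!) = 1/24
  k=1: −1/(1!·0!·0!·1!·3!·4!) = -1/144
Σ = 5/144  ⇒  CG² = 10368/35·5/144² = 5/14
CG = +√(5/14) = +0.597614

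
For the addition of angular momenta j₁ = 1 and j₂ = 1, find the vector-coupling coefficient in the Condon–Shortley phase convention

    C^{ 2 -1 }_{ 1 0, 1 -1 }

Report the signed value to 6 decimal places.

√[5·0!2!2!/5! · 1!1!0!2!1!3!] = √(2)
  +(−1)^0/∏(0,0,1,0,1,2)! = 1/2  (running 1/2)
⟨..|..⟩ = √(2)·(1/2) = +0.707107

+√(1/2) ≈ +0.707107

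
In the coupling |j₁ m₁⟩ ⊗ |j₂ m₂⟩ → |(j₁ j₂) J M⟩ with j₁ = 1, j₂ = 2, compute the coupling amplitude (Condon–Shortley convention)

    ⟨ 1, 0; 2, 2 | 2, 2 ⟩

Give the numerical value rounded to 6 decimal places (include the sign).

−√(2/3) = -0.816497

j₁+j₂−J=1  J+j₁−j₂=1  J−j₁+j₂=3  j₁+j₂+J+1=6
(j₁±m₁, j₂±m₂, J±M) = (1,1,4,0,4,0)
P² = 24
sum k=1..1:
  [1] −1/6 = -1/6
S = -1/6
C² = P²·S² = 2/3 ; C = -0.816497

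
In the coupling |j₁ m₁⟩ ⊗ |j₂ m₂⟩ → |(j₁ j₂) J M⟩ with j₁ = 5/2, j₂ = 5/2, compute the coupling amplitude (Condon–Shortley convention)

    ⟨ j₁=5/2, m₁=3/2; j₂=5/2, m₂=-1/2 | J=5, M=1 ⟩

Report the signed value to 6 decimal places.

√[11·0!5!5!/11! · 4!1!2!3!6!4!] = √(138240/7)
  +(−1)^0/∏(0,0,1,2,4,3)! = 1/288  (running 1/288)
⟨..|..⟩ = √(138240/7)·(1/288) = +0.487950

+0.487950  (= +√(5/21))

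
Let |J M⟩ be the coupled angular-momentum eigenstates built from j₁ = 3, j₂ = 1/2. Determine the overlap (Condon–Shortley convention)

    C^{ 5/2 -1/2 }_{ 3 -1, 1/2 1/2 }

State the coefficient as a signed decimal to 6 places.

j₁+j₂−J=1  J+j₁−j₂=5  J−j₁+j₂=0  j₁+j₂+J+1=7
(j₁±m₁, j₂±m₂, J±M) = (2,4,1,0,2,3)
P² = 576/7
sum k=1..1:
  [1] −1/12 = -1/12
S = -1/12
C² = P²·S² = 4/7 ; C = -0.755929

-0.755929  (= −√(4/7))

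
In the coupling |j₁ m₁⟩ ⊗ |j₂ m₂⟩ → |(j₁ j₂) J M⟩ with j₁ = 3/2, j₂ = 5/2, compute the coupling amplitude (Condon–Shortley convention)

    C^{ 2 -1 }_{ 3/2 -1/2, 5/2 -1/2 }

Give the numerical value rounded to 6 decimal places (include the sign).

-0.545545  (= −√(25/84))

√[5·2!1!3!/7! · 1!2!2!3!1!3!] = √(12/7)
  +(−1)^1/∏(1,1,1,1,0,2)! = -1/2  (running -1/2)
  +(−1)^2/∏(2,0,0,0,1,3)! = 1/12  (running -5/12)
⟨..|..⟩ = √(12/7)·(-5/12) = -0.545545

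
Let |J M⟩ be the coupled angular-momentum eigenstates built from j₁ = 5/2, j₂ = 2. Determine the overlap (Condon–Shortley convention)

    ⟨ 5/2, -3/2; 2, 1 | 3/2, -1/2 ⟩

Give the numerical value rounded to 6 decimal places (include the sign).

+√(2/105) = +0.138013

√[4·3!2!1!/7! · 1!4!3!1!1!2!] = √(96/35)
  +(−1)^2/∏(2,1,2,1,0,0)! = 1/4  (running 1/4)
  +(−1)^3/∏(3,0,1,0,1,1)! = -1/6  (running 1/12)
⟨..|..⟩ = √(96/35)·(1/12) = +0.138013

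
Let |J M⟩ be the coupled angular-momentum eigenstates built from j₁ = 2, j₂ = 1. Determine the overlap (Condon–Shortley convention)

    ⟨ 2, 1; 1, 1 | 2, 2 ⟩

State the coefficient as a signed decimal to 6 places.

−√(1/3) = -0.577350

j₁+j₂−J=1  J+j₁−j₂=3  J−j₁+j₂=1  j₁+j₂+J+1=6
(j₁±m₁, j₂±m₂, J±M) = (3,1,2,0,4,0)
P² = 12
sum k=1..1:
  [1] −1/6 = -1/6
S = -1/6
C² = P²·S² = 1/3 ; C = -0.577350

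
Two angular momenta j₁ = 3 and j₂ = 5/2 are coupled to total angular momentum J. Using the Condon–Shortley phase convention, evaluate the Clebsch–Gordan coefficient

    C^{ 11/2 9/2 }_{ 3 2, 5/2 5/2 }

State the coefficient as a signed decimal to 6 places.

+0.738549  (= +√(6/11))

j₁+j₂−J=0  J+j₁−j₂=6  J−j₁+j₂=5  j₁+j₂+J+1=12
(j₁±m₁, j₂±m₂, J±M) = (5,1,5,0,10,1)
P² = 1244160000/11
sum k=0..0:
  [0] +1/14400 = 1/14400
S = 1/14400
C² = P²·S² = 6/11 ; C = +0.738549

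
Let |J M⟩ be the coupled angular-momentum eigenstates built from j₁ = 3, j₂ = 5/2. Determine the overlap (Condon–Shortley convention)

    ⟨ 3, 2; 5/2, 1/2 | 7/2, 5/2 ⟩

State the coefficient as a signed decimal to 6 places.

-0.178174  (= −√(2/63))

j₁+j₂−J=2  J+j₁−j₂=4  J−j₁+j₂=3  j₁+j₂+J+1=10
(j₁±m₁, j₂±m₂, J±M) = (5,1,3,2,6,1)
P² = 4608/7
sum k=0..1:
  [0] +1/72 = 1/72
  [1] −1/48 = -1/48
S = -1/144
C² = P²·S² = 2/63 ; C = -0.178174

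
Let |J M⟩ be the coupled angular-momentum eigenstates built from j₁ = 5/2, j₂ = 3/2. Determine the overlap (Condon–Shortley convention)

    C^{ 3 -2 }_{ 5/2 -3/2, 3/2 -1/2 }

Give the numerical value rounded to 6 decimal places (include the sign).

triangle: 1!·4!·2!/8! = 48/40320
(j±m)!: 1!·4!·1!·2!·1!·5! = 5760
prefactor² = (2J+1)·Δ·N² = 48
  k=0: +1/(0!·1!·4!·1!·0!·1!) = 1/24
  k=1: −1/(1!·0!·3!·0!·1!·2!) = -1/12
Σ = -1/24  ⇒  CG² = 48·(-1/24)² = 1/12
CG = −√(1/12) = -0.288675

-0.288675  (= −√(1/12))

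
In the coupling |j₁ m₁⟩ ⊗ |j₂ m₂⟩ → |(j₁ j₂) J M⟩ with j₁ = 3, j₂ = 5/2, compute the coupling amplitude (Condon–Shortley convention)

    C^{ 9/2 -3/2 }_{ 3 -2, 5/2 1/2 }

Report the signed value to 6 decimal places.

triangle: 1!×5!×4!/11! = 2880/39916800
(j±m)!: 1!×5!×3!×2!×3!×6! = 6220800
prefactor² = (2J+1)×Δ×N² = 345600/77
  k=0: +1/(0!×1!×5!×3!×0!×1!) = 1/720
  k=1: −1/(1!×0!×4!×2!×1!×2!) = -1/96
Σ = -13/1440  ⇒  CG² = 345600/77×(-13/1440)² = 169/462
CG = −√(169/462) = -0.604815

−√(169/462) ≈ -0.604815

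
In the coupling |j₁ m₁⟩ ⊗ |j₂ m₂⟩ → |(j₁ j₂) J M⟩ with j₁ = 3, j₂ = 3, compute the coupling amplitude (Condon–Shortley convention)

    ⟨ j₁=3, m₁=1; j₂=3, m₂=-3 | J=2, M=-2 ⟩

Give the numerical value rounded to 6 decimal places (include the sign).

triangle: 4!·2!·2!/9! = 96/362880
(j±m)!: 4!·2!·0!·6!·0!·4! = 829440
prefactor² = (2J+1)·Δ·N² = 7680/7
  k=0: +1/(0!·4!·2!·0!·0!·2!) = 1/96
Σ = 1/96  ⇒  CG² = 7680/7·1/96² = 5/42
CG = +√(5/42) = +0.345033

+0.345033  (= +√(5/42))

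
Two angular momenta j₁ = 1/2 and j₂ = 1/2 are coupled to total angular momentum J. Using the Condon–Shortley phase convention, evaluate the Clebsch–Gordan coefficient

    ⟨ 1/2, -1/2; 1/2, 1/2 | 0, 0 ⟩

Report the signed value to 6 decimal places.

j₁+j₂−J=1  J+j₁−j₂=0  J−j₁+j₂=0  j₁+j₂+J+1=2
(j₁±m₁, j₂±m₂, J±M) = (0,1,1,0,0,0)
P² = 1/2
sum k=1..1:
  [1] −1/1 = -1
S = -1
C² = P²·S² = 1/2 ; C = -0.707107

-0.707107  (= −√(1/2))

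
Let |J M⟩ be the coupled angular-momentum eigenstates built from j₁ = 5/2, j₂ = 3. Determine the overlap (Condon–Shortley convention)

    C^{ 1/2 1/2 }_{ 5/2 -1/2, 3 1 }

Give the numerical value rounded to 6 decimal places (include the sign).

−√(4/21) ≈ -0.436436

√[2·5!0!1!/7! · 2!3!4!2!1!0!] = √(192/7)
  +(−1)^3/∏(3,2,0,1,0,0)! = -1/12  (running -1/12)
⟨..|..⟩ = √(192/7)·(-1/12) = -0.436436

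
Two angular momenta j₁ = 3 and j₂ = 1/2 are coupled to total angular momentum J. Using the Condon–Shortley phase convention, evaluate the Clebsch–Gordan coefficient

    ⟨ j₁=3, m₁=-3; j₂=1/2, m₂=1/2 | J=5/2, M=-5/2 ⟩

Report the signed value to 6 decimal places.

-0.925820  (= −√(6/7))

√[6·1!5!0!/7! · 0!6!1!0!0!5!] = √(86400/7)
  +(−1)^1/∏(1,0,5,0,0,0)! = -1/120  (running -1/120)
⟨..|..⟩ = √(86400/7)·(-1/120) = -0.925820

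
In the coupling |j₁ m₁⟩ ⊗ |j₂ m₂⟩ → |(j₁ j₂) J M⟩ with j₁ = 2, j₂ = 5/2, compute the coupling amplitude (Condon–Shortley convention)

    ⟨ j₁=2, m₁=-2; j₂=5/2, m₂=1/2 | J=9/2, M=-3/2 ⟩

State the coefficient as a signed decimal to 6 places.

+0.345033

√[10·0!4!5!/10! · 0!4!3!2!3!6!] = √(69120/7)
  +(−1)^0/∏(0,0,4,3,0,2)! = 1/288  (running 1/288)
⟨..|..⟩ = √(69120/7)·(1/288) = +0.345033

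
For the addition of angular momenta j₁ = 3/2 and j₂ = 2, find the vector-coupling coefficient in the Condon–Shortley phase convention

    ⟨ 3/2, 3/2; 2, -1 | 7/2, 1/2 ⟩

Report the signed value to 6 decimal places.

triangle: 0!·3!·4!/8! = 144/40320
(j±m)!: 3!·0!·1!·3!·4!·3! = 5184
prefactor² = (2J+1)·Δ·N² = 5184/35
  k=0: +1/(0!·0!·0!·1!·3!·3!) = 1/36
Σ = 1/36  ⇒  CG² = 5184/35·1/36² = 4/35
CG = +√(4/35) = +0.338062

+0.338062  (= +√(4/35))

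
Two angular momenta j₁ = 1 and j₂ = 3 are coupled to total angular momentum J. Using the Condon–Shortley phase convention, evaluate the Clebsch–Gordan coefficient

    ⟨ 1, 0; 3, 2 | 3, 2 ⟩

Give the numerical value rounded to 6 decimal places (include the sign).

-0.577350

j₁+j₂−J=1  J+j₁−j₂=1  J−j₁+j₂=5  j₁+j₂+J+1=8
(j₁±m₁, j₂±m₂, J±M) = (1,1,5,1,5,1)
P² = 300
sum k=0..1:
  [0] +1/120 = 1/120
  [1] −1/24 = -1/24
S = -1/30
C² = P²·S² = 1/3 ; C = -0.577350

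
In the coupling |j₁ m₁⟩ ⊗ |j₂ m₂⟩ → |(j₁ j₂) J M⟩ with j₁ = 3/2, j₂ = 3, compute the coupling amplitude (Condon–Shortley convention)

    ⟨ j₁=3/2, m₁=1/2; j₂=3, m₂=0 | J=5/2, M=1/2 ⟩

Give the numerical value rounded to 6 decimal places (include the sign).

√[6·2!1!4!/8! · 2!1!3!3!3!2!] = √(216/35)
  +(−1)^0/∏(0,2,1,3,0,1)! = 1/12  (running 1/12)
  +(−1)^1/∏(1,1,0,2,1,2)! = -1/4  (running -1/6)
⟨..|..⟩ = √(216/35)·(-1/6) = -0.414039

−√(6/35) ≈ -0.414039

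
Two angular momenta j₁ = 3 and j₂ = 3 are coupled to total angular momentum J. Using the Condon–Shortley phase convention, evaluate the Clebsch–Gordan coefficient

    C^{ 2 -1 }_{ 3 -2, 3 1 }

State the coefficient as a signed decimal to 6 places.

-0.422577

j₁+j₂−J=4  J+j₁−j₂=2  J−j₁+j₂=2  j₁+j₂+J+1=9
(j₁±m₁, j₂±m₂, J±M) = (1,5,4,2,1,3)
P² = 320/7
sum k=3..4:
  [3] −1/12 = -1/12
  [4] +1/48 = 1/48
S = -1/16
C² = P²·S² = 5/28 ; C = -0.422577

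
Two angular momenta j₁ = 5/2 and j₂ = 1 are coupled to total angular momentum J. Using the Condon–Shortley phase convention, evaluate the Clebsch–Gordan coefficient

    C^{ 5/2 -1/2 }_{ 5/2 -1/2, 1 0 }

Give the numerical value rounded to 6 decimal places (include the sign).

−√(1/35) ≈ -0.169031

j₁+j₂−J=1  J+j₁−j₂=4  J−j₁+j₂=1  j₁+j₂+J+1=7
(j₁±m₁, j₂±m₂, J±M) = (2,3,1,1,2,3)
P² = 144/35
sum k=0..1:
  [0] +1/6 = 1/6
  [1] −1/4 = -1/4
S = -1/12
C² = P²·S² = 1/35 ; C = -0.169031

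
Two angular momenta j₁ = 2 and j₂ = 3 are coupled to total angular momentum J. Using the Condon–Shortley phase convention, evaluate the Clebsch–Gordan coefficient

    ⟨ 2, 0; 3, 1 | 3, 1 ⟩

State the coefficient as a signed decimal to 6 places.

triangle: 2!·2!·4!/9! = 96/362880
(j±m)!: 2!·2!·4!·2!·4!·2! = 9216
prefactor² = (2J+1)·Δ·N² = 256/15
  k=0: +1/(0!·2!·2!·4!·0!·0!) = 1/96
  k=1: −1/(1!·1!·1!·3!·1!·1!) = -1/6
  k=2: +1/(2!·0!·0!·2!·2!·2!) = 1/16
Σ = -3/32  ⇒  CG² = 256/15·(-3/32)² = 3/20
CG = −√(3/20) = -0.387298

−√(3/20) ≈ -0.387298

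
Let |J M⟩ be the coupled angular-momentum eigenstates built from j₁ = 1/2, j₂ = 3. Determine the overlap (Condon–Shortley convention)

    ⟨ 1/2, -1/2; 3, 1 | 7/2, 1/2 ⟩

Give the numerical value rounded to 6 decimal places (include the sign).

+√(3/7) = +0.654654

√[8·0!1!6!/8! · 0!1!4!2!4!3!] = √(6912/7)
  +(−1)^0/∏(0,0,1,4,0,2)! = 1/48  (running 1/48)
⟨..|..⟩ = √(6912/7)·(1/48) = +0.654654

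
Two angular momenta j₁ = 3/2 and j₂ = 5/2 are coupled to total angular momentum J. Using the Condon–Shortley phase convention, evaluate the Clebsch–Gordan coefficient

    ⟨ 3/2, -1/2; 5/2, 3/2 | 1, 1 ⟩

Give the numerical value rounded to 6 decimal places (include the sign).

√[3·3!0!2!/6! · 1!2!4!1!2!0!] = √(24/5)
  +(−1)^2/∏(2,1,0,2,0,0)! = 1/4  (running 1/4)
⟨..|..⟩ = √(24/5)·(1/4) = +0.547723

+0.547723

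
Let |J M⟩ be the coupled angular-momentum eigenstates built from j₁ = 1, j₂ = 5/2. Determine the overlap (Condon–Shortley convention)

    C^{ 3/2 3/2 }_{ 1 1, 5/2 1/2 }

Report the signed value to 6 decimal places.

+√(1/15) ≈ +0.258199

triangle: 2!·0!·3!/6! = 12/720
(j±m)!: 2!·0!·3!·2!·3!·0! = 144
prefactor² = (2J+1)·Δ·N² = 48/5
  k=0: +1/(0!·2!·0!·3!·0!·0!) = 1/12
Σ = 1/12  ⇒  CG² = 48/5·1/12² = 1/15
CG = +√(1/15) = +0.258199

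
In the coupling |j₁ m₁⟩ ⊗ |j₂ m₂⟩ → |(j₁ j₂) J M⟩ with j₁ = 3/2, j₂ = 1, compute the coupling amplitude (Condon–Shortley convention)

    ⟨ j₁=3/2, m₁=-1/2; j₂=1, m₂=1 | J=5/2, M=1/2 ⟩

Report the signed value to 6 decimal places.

j₁+j₂−J=0  J+j₁−j₂=3  J−j₁+j₂=2  j₁+j₂+J+1=6
(j₁±m₁, j₂±m₂, J±M) = (1,2,2,0,3,2)
P² = 24/5
sum k=0..0:
  [0] +1/4 = 1/4
S = 1/4
C² = P²·S² = 3/10 ; C = +0.547723

+0.547723  (= +√(3/10))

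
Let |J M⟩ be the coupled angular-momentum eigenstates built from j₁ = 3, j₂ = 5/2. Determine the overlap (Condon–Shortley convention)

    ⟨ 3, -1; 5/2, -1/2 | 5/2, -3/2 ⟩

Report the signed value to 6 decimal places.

j₁+j₂−J=3  J+j₁−j₂=3  J−j₁+j₂=2  j₁+j₂+J+1=9
(j₁±m₁, j₂±m₂, J±M) = (2,4,2,3,1,4)
P² = 576/35
sum k=1..2:
  [1] −1/12 = -1/12
  [2] +1/8 = 1/8
S = 1/24
C² = P²·S² = 1/35 ; C = +0.169031

+√(1/35) = +0.169031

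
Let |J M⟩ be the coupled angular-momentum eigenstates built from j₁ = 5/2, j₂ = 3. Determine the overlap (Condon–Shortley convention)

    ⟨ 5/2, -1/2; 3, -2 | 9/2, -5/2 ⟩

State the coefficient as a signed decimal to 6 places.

+√(49/198) = +0.497468

√[10·1!4!5!/11! · 2!3!1!5!2!7!] = √(115200/11)
  +(−1)^0/∏(0,1,3,1,1,4)! = 1/144  (running 1/144)
  +(−1)^1/∏(1,0,2,0,2,5)! = -1/480  (running 7/1440)
⟨..|..⟩ = √(115200/11)·(7/1440) = +0.497468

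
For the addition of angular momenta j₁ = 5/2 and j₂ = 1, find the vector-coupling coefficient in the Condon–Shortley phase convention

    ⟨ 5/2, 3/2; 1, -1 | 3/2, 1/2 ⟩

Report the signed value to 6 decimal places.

triangle: 2!×3!×0!/6! = 12/720
(j±m)!: 4!×1!×0!×2!×2!×1! = 96
prefactor² = (2J+1)×Δ×N² = 32/5
  k=0: +1/(0!×2!×1!×0!×2!×0!) = 1/4
Σ = 1/4  ⇒  CG² = 32/5×1/4² = 2/5
CG = +√(2/5) = +0.632456

+√(2/5) ≈ +0.632456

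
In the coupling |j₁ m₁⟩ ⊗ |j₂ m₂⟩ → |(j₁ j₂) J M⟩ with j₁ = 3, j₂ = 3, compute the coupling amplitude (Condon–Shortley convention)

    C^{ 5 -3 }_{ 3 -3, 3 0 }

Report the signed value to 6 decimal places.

−√(1/3) = -0.577350

triangle: 1!×5!×5!/12! = 14400/479001600
(j±m)!: 0!×6!×3!×3!×2!×8! = 2090188800
prefactor² = (2J+1)×Δ×N² = 691200
  k=1: −1/(1!×0!×5!×2!×0!×3!) = -1/1440
Σ = -1/1440  ⇒  CG² = 691200×(-1/1440)² = 1/3
CG = −√(1/3) = -0.577350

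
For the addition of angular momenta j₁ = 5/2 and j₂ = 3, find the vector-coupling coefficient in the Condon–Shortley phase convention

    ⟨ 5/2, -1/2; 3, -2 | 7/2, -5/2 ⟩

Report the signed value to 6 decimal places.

√[8·2!3!4!/10! · 2!3!1!5!1!6!] = √(4608/7)
  +(−1)^0/∏(0,2,3,1,0,3)! = 1/72  (running 1/72)
  +(−1)^1/∏(1,1,2,0,1,4)! = -1/48  (running -1/144)
⟨..|..⟩ = √(4608/7)·(-1/144) = -0.178174

-0.178174  (= −√(2/63))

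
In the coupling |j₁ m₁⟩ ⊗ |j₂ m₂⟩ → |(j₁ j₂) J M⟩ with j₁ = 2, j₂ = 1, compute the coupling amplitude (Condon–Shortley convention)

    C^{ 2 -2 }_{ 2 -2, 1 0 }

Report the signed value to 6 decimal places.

−√(2/3) ≈ -0.816497

j₁+j₂−J=1  J+j₁−j₂=3  J−j₁+j₂=1  j₁+j₂+J+1=6
(j₁±m₁, j₂±m₂, J±M) = (0,4,1,1,0,4)
P² = 24
sum k=1..1:
  [1] −1/6 = -1/6
S = -1/6
C² = P²·S² = 2/3 ; C = -0.816497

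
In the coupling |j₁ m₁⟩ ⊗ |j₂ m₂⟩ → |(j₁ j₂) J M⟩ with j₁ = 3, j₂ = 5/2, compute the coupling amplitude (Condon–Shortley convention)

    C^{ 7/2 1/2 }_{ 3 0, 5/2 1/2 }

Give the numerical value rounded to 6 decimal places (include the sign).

-0.436436

triangle: 2!·4!·3!/10! = 288/3628800
(j±m)!: 3!·3!·3!·2!·4!·3! = 62208
prefactor² = (2J+1)·Δ·N² = 6912/175
  k=0: +1/(0!·2!·3!·3!·1!·0!) = 1/72
  k=1: −1/(1!·1!·2!·2!·2!·1!) = -1/8
  k=2: +1/(2!·0!·1!·1!·3!·2!) = 1/24
Σ = -5/72  ⇒  CG² = 6912/175·(-5/72)² = 4/21
CG = −√(4/21) = -0.436436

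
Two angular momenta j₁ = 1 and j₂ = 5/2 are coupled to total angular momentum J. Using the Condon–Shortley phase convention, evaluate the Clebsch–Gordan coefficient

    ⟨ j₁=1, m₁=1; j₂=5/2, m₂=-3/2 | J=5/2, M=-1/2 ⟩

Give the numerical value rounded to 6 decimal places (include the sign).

√[6·1!1!4!/7! · 2!0!1!4!2!3!] = √(576/35)
  +(−1)^0/∏(0,1,0,1,1,3)! = 1/6  (running 1/6)
⟨..|..⟩ = √(576/35)·(1/6) = +0.676123

+√(16/35) ≈ +0.676123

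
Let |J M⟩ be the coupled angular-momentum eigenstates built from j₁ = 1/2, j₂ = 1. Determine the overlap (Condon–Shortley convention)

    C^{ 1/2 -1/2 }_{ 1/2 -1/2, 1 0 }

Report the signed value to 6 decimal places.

−√(1/3) ≈ -0.577350

j₁+j₂−J=1  J+j₁−j₂=0  J−j₁+j₂=1  j₁+j₂+J+1=3
(j₁±m₁, j₂±m₂, J±M) = (0,1,1,1,0,1)
P² = 1/3
sum k=1..1:
  [1] −1/1 = -1
S = -1
C² = P²·S² = 1/3 ; C = -0.577350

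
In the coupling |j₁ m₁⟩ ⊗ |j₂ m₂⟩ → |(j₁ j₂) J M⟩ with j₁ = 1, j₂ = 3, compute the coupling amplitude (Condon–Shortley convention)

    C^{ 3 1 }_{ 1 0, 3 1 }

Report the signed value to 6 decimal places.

√[7·1!1!5!/8! · 1!1!4!2!4!2!] = √(48)
  +(−1)^0/∏(0,1,1,4,0,1)! = 1/24  (running 1/24)
  +(−1)^1/∏(1,0,0,3,1,2)! = -1/12  (running -1/24)
⟨..|..⟩ = √(48)·(-1/24) = -0.288675

−√(1/12) ≈ -0.288675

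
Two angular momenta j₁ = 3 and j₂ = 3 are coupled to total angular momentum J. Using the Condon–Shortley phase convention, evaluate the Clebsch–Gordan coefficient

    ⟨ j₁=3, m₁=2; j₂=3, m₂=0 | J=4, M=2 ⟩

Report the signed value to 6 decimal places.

triangle: 2!*4!*4!/11! = 1152/39916800
(j±m)!: 5!*1!*3!*3!*6!*2! = 6220800
prefactor² = (2J+1)*Δ*N² = 124416/77
  k=0: +1/(0!*2!*1!*3!*3!*1!) = 1/72
  k=1: −1/(1!*1!*0!*2!*4!*2!) = -1/96
Σ = 1/288  ⇒  CG² = 124416/77*1/288² = 3/154
CG = +√(3/154) = +0.139573

+√(3/154) ≈ +0.139573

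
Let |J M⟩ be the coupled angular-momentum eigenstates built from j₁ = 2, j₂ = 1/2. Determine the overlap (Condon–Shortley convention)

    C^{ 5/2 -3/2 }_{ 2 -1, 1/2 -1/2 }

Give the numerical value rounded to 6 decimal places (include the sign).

triangle: 0!·4!·1!/6! = 24/720
(j±m)!: 1!·3!·0!·1!·1!·4! = 144
prefactor² = (2J+1)·Δ·N² = 144/5
  k=0: +1/(0!·0!·3!·0!·1!·1!) = 1/6
Σ = 1/6  ⇒  CG² = 144/5·1/6² = 4/5
CG = +√(4/5) = +0.894427

+√(4/5) ≈ +0.894427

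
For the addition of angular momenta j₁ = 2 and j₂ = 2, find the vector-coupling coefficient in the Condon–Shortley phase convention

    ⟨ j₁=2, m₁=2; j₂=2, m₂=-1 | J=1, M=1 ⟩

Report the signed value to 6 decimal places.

+√(1/5) = +0.447214

triangle: 3!×1!×1!/6! = 6/720
(j±m)!: 4!×0!×1!×3!×2!×0! = 288
prefactor² = (2J+1)×Δ×N² = 36/5
  k=0: +1/(0!×3!×0!×1!×1!×0!) = 1/6
Σ = 1/6  ⇒  CG² = 36/5×1/6² = 1/5
CG = +√(1/5) = +0.447214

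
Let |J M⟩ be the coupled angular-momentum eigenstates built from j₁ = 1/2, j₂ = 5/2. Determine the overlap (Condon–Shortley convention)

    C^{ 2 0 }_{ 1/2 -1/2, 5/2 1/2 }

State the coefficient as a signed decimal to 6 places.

−√(1/2) = -0.707107

√[5·1!0!4!/6! · 0!1!3!2!2!2!] = √(8)
  +(−1)^1/∏(1,0,0,2,0,2)! = -1/4  (running -1/4)
⟨..|..⟩ = √(8)·(-1/4) = -0.707107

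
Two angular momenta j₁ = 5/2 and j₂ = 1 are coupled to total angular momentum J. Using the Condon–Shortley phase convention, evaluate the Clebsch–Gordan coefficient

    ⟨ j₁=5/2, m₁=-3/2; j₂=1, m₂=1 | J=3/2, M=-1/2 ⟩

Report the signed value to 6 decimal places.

+0.632456  (= +√(2/5))

triangle: 2!·3!·0!/6! = 12/720
(j±m)!: 1!·4!·2!·0!·1!·2! = 96
prefactor² = (2J+1)·Δ·N² = 32/5
  k=2: +1/(2!·0!·2!·0!·1!·0!) = 1/4
Σ = 1/4  ⇒  CG² = 32/5·1/4² = 2/5
CG = +√(2/5) = +0.632456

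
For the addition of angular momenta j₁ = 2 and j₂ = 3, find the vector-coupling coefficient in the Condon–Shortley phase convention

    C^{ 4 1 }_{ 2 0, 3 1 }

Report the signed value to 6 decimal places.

triangle: 1!*3!*5!/10! = 720/3628800
(j±m)!: 2!*2!*4!*2!*5!*3! = 138240
prefactor² = (2J+1)*Δ*N² = 1728/7
  k=0: +1/(0!*1!*2!*4!*1!*1!) = 1/48
  k=1: −1/(1!*0!*1!*3!*2!*2!) = -1/24
Σ = -1/48  ⇒  CG² = 1728/7*(-1/48)² = 3/28
CG = −√(3/28) = -0.327327

−√(3/28) = -0.327327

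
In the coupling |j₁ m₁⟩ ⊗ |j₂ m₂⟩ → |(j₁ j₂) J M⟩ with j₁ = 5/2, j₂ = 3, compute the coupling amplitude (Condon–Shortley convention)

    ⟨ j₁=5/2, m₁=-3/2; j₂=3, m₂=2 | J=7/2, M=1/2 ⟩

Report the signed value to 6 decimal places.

√[8·2!3!4!/10! · 1!4!5!1!4!3!] = √(9216/35)
  +(−1)^1/∏(1,1,3,4,0,0)! = -1/144  (running -1/144)
  +(−1)^2/∏(2,0,2,3,1,1)! = 1/24  (running 5/144)
⟨..|..⟩ = √(9216/35)·(5/144) = +0.563436

+√(20/63) ≈ +0.563436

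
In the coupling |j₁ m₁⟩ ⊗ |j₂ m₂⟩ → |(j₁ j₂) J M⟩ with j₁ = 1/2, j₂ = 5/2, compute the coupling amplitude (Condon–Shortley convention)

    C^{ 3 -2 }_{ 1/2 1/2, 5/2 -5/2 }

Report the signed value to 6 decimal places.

+0.408248  (= +√(1/6))

triangle: 0!·1!·5!/7! = 120/5040
(j±m)!: 1!·0!·0!·5!·1!·5! = 14400
prefactor² = (2J+1)·Δ·N² = 2400
  k=0: +1/(0!·0!·0!·0!·1!·5!) = 1/120
Σ = 1/120  ⇒  CG² = 2400·1/120² = 1/6
CG = +√(1/6) = +0.408248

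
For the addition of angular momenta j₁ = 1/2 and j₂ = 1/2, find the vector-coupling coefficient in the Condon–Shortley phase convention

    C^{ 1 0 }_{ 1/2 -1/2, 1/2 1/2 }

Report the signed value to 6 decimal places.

+0.707107

j₁+j₂−J=0  J+j₁−j₂=1  J−j₁+j₂=1  j₁+j₂+J+1=3
(j₁±m₁, j₂±m₂, J±M) = (0,1,1,0,1,1)
P² = 1/2
sum k=0..0:
  [0] +1/1 = 1
S = 1
C² = P²·S² = 1/2 ; C = +0.707107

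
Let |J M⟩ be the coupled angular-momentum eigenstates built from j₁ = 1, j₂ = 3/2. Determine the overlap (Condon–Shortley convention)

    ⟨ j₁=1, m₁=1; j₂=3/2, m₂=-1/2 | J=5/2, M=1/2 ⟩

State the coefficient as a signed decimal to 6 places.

+√(3/10) = +0.547723

triangle: 0!*2!*3!/6! = 12/720
(j±m)!: 2!*0!*1!*2!*3!*2! = 48
prefactor² = (2J+1)*Δ*N² = 24/5
  k=0: +1/(0!*0!*0!*1!*2!*2!) = 1/4
Σ = 1/4  ⇒  CG² = 24/5*1/4² = 3/10
CG = +√(3/10) = +0.547723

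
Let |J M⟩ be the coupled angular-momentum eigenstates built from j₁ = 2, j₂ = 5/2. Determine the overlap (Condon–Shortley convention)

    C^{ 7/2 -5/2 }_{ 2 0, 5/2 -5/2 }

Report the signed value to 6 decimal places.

triangle: 1!*3!*4!/9! = 144/362880
(j±m)!: 2!*2!*0!*5!*1!*6! = 345600
prefactor² = (2J+1)*Δ*N² = 7680/7
  k=0: +1/(0!*1!*2!*0!*1!*4!) = 1/48
Σ = 1/48  ⇒  CG² = 7680/7*1/48² = 10/21
CG = +√(10/21) = +0.690066

+√(10/21) = +0.690066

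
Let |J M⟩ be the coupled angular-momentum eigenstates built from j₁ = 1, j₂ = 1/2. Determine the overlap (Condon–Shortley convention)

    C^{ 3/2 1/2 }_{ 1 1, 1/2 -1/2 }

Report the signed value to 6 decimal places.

+0.577350  (= +√(1/3))

j₁+j₂−J=0  J+j₁−j₂=2  J−j₁+j₂=1  j₁+j₂+J+1=4
(j₁±m₁, j₂±m₂, J±M) = (2,0,0,1,2,1)
P² = 4/3
sum k=0..0:
  [0] +1/2 = 1/2
S = 1/2
C² = P²·S² = 1/3 ; C = +0.577350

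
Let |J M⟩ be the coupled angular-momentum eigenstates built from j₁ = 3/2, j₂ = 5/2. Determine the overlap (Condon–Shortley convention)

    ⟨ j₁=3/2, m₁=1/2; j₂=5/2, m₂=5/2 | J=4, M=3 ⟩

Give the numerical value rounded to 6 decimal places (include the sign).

√[9·0!3!5!/9! · 2!1!5!0!7!1!] = √(21600)
  +(−1)^0/∏(0,0,1,5,2,0)! = 1/240  (running 1/240)
⟨..|..⟩ = √(21600)·(1/240) = +0.612372

+0.612372  (= +√(3/8))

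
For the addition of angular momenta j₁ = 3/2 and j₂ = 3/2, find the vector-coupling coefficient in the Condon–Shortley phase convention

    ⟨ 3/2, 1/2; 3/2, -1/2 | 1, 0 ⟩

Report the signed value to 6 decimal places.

j₁+j₂−J=2  J+j₁−j₂=1  J−j₁+j₂=1  j₁+j₂+J+1=5
(j₁±m₁, j₂±m₂, J±M) = (2,1,1,2,1,1)
P² = 1/5
sum k=0..1:
  [0] +1/2 = 1/2
  [1] −1/1 = -1
S = -1/2
C² = P²·S² = 1/20 ; C = -0.223607

−√(1/20) ≈ -0.223607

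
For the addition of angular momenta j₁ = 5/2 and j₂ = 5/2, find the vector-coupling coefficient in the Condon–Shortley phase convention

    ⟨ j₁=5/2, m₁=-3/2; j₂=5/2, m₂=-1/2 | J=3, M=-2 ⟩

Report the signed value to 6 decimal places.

triangle: 2!·3!·3!/9! = 72/362880
(j±m)!: 1!·4!·2!·3!·1!·5! = 34560
prefactor² = (2J+1)·Δ·N² = 48
  k=1: −1/(1!·1!·3!·1!·0!·2!) = -1/12
  k=2: +1/(2!·0!·2!·0!·1!·3!) = 1/24
Σ = -1/24  ⇒  CG² = 48·(-1/24)² = 1/12
CG = −√(1/12) = -0.288675

−√(1/12) ≈ -0.288675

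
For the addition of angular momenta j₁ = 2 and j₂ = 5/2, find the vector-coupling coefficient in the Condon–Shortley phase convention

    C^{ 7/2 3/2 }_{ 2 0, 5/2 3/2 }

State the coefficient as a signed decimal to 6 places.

−√(2/7) ≈ -0.534522

triangle: 1!*3!*4!/9! = 144/362880
(j±m)!: 2!*2!*4!*1!*5!*2! = 23040
prefactor² = (2J+1)*Δ*N² = 512/7
  k=0: +1/(0!*1!*2!*4!*1!*0!) = 1/48
  k=1: −1/(1!*0!*1!*3!*2!*1!) = -1/12
Σ = -1/16  ⇒  CG² = 512/7*(-1/16)² = 2/7
CG = −√(2/7) = -0.534522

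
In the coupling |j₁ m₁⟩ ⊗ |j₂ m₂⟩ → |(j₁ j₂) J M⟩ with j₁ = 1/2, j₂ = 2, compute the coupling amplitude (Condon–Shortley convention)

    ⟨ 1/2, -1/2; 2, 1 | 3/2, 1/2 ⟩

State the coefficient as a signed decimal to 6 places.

-0.774597

triangle: 1!·0!·3!/5! = 6/120
(j±m)!: 0!·1!·3!·1!·2!·1! = 12
prefactor² = (2J+1)·Δ·N² = 12/5
  k=1: −1/(1!·0!·0!·2!·0!·1!) = -1/2
Σ = -1/2  ⇒  CG² = 12/5·(-1/2)² = 3/5
CG = −√(3/5) = -0.774597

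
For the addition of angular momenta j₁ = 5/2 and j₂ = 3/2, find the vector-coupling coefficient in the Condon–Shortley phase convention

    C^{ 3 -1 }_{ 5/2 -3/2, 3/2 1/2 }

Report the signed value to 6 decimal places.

-0.639010  (= −√(49/120))

j₁+j₂−J=1  J+j₁−j₂=4  J−j₁+j₂=2  j₁+j₂+J+1=8
(j₁±m₁, j₂±m₂, J±M) = (1,4,2,1,2,4)
P² = 96/5
sum k=0..1:
  [0] +1/48 = 1/48
  [1] −1/6 = -1/6
S = -7/48
C² = P²·S² = 49/120 ; C = -0.639010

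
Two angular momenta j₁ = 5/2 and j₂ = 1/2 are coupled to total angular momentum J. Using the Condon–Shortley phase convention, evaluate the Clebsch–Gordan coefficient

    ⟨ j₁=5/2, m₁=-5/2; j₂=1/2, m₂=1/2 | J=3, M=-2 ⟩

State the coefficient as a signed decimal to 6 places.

+√(1/6) ≈ +0.408248

j₁+j₂−J=0  J+j₁−j₂=5  J−j₁+j₂=1  j₁+j₂+J+1=7
(j₁±m₁, j₂±m₂, J±M) = (0,5,1,0,1,5)
P² = 2400
sum k=0..0:
  [0] +1/120 = 1/120
S = 1/120
C² = P²·S² = 1/6 ; C = +0.408248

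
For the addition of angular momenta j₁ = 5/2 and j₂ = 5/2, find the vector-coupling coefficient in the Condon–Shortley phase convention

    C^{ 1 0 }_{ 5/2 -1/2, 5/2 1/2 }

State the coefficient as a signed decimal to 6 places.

+0.119523

√[3·4!1!1!/7! · 2!3!3!2!1!1!] = √(72/35)
  +(−1)^2/∏(2,2,1,1,0,0)! = 1/4  (running 1/4)
  +(−1)^3/∏(3,1,0,0,1,1)! = -1/6  (running 1/12)
⟨..|..⟩ = √(72/35)·(1/12) = +0.119523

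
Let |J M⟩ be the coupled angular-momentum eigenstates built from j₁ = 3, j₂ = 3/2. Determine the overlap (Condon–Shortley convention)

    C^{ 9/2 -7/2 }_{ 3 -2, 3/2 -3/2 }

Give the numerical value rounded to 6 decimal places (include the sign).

+0.816497  (= +√(2/3))

j₁+j₂−J=0  J+j₁−j₂=6  J−j₁+j₂=3  j₁+j₂+J+1=10
(j₁±m₁, j₂±m₂, J±M) = (1,5,0,3,1,8)
P² = 345600
sum k=0..0:
  [0] +1/720 = 1/720
S = 1/720
C² = P²·S² = 2/3 ; C = +0.816497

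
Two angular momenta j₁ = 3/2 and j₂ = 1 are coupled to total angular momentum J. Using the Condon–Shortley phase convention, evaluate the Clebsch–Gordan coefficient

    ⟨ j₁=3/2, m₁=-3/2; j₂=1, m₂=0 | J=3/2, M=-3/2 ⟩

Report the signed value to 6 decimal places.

-0.774597

triangle: 1!×2!×1!/5! = 2/120
(j±m)!: 0!×3!×1!×1!×0!×3! = 36
prefactor² = (2J+1)×Δ×N² = 12/5
  k=1: −1/(1!×0!×2!×0!×0!×1!) = -1/2
Σ = -1/2  ⇒  CG² = 12/5×(-1/2)² = 3/5
CG = −√(3/5) = -0.774597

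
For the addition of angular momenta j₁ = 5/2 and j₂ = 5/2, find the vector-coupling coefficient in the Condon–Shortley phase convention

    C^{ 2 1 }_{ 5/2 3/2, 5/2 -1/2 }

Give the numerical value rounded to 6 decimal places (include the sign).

triangle: 3!*2!*2!/8! = 24/40320
(j±m)!: 4!*1!*2!*3!*3!*1! = 1728
prefactor² = (2J+1)*Δ*N² = 36/7
  k=0: +1/(0!*3!*1!*2!*1!*0!) = 1/12
  k=1: −1/(1!*2!*0!*1!*2!*1!) = -1/4
Σ = -1/6  ⇒  CG² = 36/7*(-1/6)² = 1/7
CG = −√(1/7) = -0.377964

−√(1/7) = -0.377964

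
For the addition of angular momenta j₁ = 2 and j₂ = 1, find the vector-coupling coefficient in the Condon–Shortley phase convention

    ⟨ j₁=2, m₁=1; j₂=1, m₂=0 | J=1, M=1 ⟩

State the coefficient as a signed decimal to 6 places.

√[3·2!2!0!/5! · 3!1!1!1!2!0!] = √(6/5)
  +(−1)^1/∏(1,1,0,0,2,0)! = -1/2  (running -1/2)
⟨..|..⟩ = √(6/5)·(-1/2) = -0.547723

-0.547723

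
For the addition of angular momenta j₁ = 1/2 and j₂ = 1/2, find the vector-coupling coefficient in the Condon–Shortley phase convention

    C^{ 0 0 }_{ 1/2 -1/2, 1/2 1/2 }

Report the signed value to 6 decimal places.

√[1·1!0!0!/2! · 0!1!1!0!0!0!] = √(1/2)
  +(−1)^1/∏(1,0,0,0,0,0)! = -1  (running -1)
⟨..|..⟩ = √(1/2)·(-1) = -0.707107

−√(1/2) = -0.707107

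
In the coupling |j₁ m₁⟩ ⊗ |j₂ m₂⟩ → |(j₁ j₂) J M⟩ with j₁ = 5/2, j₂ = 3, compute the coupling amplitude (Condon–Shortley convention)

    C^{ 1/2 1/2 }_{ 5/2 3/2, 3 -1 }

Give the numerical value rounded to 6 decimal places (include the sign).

j₁+j₂−J=5  J+j₁−j₂=0  J−j₁+j₂=1  j₁+j₂+J+1=7
(j₁±m₁, j₂±m₂, J±M) = (4,1,2,4,1,0)
P² = 384/7
sum k=1..1:
  [1] −1/24 = -1/24
S = -1/24
C² = P²·S² = 2/21 ; C = -0.308607

−√(2/21) = -0.308607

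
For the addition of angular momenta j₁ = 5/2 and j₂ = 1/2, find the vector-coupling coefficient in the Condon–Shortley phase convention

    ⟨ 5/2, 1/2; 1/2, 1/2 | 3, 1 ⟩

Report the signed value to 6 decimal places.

j₁+j₂−J=0  J+j₁−j₂=5  J−j₁+j₂=1  j₁+j₂+J+1=7
(j₁±m₁, j₂±m₂, J±M) = (3,2,1,0,4,2)
P² = 96
sum k=0..0:
  [0] +1/12 = 1/12
S = 1/12
C² = P²·S² = 2/3 ; C = +0.816497

+√(2/3) ≈ +0.816497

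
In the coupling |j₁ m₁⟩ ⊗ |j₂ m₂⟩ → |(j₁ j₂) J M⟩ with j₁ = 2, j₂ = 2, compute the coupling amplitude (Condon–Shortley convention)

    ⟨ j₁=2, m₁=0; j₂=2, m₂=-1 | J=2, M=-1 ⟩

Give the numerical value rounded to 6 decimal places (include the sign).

-0.267261

j₁+j₂−J=2  J+j₁−j₂=2  J−j₁+j₂=2  j₁+j₂+J+1=7
(j₁±m₁, j₂±m₂, J±M) = (2,2,1,3,1,3)
P² = 8/7
sum k=0..1:
  [0] +1/4 = 1/4
  [1] −1/2 = -1/2
S = -1/4
C² = P²·S² = 1/14 ; C = -0.267261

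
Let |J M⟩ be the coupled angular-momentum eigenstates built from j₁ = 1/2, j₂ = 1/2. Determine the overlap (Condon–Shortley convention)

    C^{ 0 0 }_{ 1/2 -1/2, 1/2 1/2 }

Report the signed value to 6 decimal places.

-0.707107  (= −√(1/2))

triangle: 1!*0!*0!/2! = 1/2
(j±m)!: 0!*1!*1!*0!*0!*0! = 1
prefactor² = (2J+1)*Δ*N² = 1/2
  k=1: −1/(1!*0!*0!*0!*0!*0!) = -1
Σ = -1  ⇒  CG² = 1/2*(-1)² = 1/2
CG = −√(1/2) = -0.707107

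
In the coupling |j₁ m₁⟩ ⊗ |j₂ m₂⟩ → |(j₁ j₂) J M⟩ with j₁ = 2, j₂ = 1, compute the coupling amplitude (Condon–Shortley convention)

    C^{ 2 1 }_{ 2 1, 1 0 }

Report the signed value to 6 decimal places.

+0.408248  (= +√(1/6))

j₁+j₂−J=1  J+j₁−j₂=3  J−j₁+j₂=1  j₁+j₂+J+1=6
(j₁±m₁, j₂±m₂, J±M) = (3,1,1,1,3,1)
P² = 3/2
sum k=0..1:
  [0] +1/2 = 1/2
  [1] −1/6 = -1/6
S = 1/3
C² = P²·S² = 1/6 ; C = +0.408248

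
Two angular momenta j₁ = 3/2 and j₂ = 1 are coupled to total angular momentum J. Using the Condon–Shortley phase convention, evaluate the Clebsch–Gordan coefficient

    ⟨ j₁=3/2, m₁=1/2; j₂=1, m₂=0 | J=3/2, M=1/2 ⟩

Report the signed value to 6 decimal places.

√[4·1!2!1!/5! · 2!1!1!1!2!1!] = √(4/15)
  +(−1)^0/∏(0,1,1,1,1,0)! = 1  (running 1)
  +(−1)^1/∏(1,0,0,0,2,1)! = -1/2  (running 1/2)
⟨..|..⟩ = √(4/15)·(1/2) = +0.258199

+√(1/15) ≈ +0.258199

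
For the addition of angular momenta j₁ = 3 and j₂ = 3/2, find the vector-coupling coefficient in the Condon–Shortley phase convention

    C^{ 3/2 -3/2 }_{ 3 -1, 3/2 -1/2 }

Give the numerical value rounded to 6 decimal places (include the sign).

j₁+j₂−J=3  J+j₁−j₂=3  J−j₁+j₂=0  j₁+j₂+J+1=7
(j₁±m₁, j₂±m₂, J±M) = (2,4,1,2,0,3)
P² = 576/35
sum k=1..1:
  [1] −1/12 = -1/12
S = -1/12
C² = P²·S² = 4/35 ; C = -0.338062

-0.338062  (= −√(4/35))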